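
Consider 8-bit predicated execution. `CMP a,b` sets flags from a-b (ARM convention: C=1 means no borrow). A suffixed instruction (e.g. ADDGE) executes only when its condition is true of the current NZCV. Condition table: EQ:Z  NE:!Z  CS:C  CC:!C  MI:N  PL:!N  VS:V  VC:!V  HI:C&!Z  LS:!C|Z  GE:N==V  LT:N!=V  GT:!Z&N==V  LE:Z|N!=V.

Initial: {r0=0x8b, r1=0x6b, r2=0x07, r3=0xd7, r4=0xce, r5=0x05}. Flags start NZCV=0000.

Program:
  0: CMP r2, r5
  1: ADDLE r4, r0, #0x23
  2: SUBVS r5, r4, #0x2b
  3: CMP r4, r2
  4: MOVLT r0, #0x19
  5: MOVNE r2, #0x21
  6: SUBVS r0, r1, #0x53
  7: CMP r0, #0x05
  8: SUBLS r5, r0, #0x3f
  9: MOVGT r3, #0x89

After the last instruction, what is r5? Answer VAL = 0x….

0: ✓ CMP  NZCV=0010
1: · ADDLE
2: · SUBVS
3: ✓ CMP  NZCV=1010
4: ✓ MOVLT  r0←0x19
5: ✓ MOVNE  r2←0x21
6: · SUBVS
7: ✓ CMP  NZCV=0010
8: · SUBLS
9: ✓ MOVGT  r3←0x89

VAL = 0x05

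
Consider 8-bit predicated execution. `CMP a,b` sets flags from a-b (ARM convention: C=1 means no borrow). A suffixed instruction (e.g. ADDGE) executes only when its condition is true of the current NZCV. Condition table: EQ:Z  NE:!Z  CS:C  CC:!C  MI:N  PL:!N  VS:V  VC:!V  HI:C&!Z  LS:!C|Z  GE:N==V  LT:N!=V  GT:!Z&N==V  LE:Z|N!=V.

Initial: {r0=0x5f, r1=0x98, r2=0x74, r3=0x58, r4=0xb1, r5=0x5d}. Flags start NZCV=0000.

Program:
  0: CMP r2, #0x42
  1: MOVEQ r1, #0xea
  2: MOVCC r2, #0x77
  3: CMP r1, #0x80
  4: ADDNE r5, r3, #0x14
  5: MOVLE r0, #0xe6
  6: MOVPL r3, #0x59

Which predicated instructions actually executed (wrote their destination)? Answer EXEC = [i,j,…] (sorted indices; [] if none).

EXEC = [4,6]

0: ✓ CMP  NZCV=0010
1: · MOVEQ
2: · MOVCC
3: ✓ CMP  NZCV=0010
4: ✓ ADDNE  r5←0x6c
5: · MOVLE
6: ✓ MOVPL  r3←0x59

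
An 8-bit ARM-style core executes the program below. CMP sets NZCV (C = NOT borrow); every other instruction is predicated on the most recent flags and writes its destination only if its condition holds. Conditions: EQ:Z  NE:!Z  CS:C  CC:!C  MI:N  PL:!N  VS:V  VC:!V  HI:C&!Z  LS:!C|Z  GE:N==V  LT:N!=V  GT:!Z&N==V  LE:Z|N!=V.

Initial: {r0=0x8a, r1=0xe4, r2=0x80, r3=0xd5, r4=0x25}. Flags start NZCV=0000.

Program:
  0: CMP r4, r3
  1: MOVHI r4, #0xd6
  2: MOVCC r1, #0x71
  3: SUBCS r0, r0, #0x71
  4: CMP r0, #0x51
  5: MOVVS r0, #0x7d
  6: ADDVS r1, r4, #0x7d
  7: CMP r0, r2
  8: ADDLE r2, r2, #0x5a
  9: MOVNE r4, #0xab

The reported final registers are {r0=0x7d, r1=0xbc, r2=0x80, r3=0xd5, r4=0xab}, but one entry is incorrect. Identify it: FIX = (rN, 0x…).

0: ✓ CMP  NZCV=0000
1: · MOVHI
2: ✓ MOVCC  r1←0x71
3: · SUBCS
4: ✓ CMP  NZCV=0011
5: ✓ MOVVS  r0←0x7d
6: ✓ ADDVS  r1←0xa2
7: ✓ CMP  NZCV=1001
8: · ADDLE
9: ✓ MOVNE  r4←0xab

FIX = (r1, 0xa2)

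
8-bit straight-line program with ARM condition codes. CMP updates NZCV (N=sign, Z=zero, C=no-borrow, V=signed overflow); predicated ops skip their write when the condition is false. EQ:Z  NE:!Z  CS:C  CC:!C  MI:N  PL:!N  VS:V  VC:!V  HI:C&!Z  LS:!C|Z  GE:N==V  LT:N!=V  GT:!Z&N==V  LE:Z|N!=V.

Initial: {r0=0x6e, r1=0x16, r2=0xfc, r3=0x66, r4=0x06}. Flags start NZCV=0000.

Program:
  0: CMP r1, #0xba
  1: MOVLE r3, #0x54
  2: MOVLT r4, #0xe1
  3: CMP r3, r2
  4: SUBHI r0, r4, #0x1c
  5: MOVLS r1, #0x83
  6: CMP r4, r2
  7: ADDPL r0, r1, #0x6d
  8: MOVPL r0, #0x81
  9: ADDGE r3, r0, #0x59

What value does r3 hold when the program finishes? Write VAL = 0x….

[0] flags=0000 → (cmp)
[1] flags=0000 LE?F → skip
[2] flags=0000 LT?F → skip
[3] flags=0000 → (cmp)
[4] flags=0000 HI?F → skip
[5] flags=0000 LS?T → r1=0x83
[6] flags=0000 → (cmp)
[7] flags=0000 PL?T → r0=0xf0
[8] flags=0000 PL?T → r0=0x81
[9] flags=0000 GE?T → r3=0xda

VAL = 0xda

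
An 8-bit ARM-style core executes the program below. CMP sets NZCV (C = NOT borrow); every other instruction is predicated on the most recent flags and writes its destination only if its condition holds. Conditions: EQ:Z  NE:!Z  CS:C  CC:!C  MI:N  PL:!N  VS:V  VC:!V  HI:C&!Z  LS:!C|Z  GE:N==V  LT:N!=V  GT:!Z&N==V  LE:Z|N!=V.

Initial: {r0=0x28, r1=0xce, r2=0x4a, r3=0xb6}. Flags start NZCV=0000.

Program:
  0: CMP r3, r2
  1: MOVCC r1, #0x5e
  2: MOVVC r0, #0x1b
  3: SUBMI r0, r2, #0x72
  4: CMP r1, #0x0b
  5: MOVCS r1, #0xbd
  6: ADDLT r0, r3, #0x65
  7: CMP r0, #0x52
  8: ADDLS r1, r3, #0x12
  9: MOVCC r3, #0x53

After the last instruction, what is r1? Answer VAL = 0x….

VAL = 0xc8

0: ✓ CMP  NZCV=0011
1: · MOVCC
2: · MOVVC
3: · SUBMI
4: ✓ CMP  NZCV=1010
5: ✓ MOVCS  r1←0xbd
6: ✓ ADDLT  r0←0x1b
7: ✓ CMP  NZCV=1000
8: ✓ ADDLS  r1←0xc8
9: ✓ MOVCC  r3←0x53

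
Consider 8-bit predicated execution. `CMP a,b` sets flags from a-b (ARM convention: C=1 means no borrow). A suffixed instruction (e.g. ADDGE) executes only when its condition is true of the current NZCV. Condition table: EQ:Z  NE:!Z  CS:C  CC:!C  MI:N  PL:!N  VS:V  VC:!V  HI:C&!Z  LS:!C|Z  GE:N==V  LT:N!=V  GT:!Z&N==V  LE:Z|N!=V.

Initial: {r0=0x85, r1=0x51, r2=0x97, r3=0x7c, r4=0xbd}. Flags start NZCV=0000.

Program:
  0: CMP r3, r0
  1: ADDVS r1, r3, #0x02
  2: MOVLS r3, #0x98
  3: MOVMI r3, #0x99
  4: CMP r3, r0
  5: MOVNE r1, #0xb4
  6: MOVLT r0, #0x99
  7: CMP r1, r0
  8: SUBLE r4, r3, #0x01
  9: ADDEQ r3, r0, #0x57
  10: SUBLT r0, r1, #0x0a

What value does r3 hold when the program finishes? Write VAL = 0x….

VAL = 0x99

[0] flags=1001 → (cmp)
[1] flags=1001 VS?T → r1=0x7e
[2] flags=1001 LS?T → r3=0x98
[3] flags=1001 MI?T → r3=0x99
[4] flags=0010 → (cmp)
[5] flags=0010 NE?T → r1=0xb4
[6] flags=0010 LT?F → skip
[7] flags=0010 → (cmp)
[8] flags=0010 LE?F → skip
[9] flags=0010 EQ?F → skip
[10] flags=0010 LT?F → skip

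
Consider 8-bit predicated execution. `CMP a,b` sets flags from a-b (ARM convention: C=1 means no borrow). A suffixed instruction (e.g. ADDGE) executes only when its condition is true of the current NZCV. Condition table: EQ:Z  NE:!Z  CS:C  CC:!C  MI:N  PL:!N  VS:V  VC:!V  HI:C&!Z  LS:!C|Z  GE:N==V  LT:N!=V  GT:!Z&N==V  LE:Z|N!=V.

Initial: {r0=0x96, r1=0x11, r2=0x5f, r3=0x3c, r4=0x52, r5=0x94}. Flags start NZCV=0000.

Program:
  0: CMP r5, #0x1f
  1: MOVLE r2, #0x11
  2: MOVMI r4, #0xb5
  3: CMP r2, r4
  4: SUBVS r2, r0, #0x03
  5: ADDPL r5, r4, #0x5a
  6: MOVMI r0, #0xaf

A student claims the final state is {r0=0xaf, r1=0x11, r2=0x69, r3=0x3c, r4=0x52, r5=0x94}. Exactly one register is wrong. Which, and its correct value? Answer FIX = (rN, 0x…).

FIX = (r2, 0x11)

0: ✓ CMP  NZCV=0011
1: ✓ MOVLE  r2←0x11
2: · MOVMI
3: ✓ CMP  NZCV=1000
4: · SUBVS
5: · ADDPL
6: ✓ MOVMI  r0←0xaf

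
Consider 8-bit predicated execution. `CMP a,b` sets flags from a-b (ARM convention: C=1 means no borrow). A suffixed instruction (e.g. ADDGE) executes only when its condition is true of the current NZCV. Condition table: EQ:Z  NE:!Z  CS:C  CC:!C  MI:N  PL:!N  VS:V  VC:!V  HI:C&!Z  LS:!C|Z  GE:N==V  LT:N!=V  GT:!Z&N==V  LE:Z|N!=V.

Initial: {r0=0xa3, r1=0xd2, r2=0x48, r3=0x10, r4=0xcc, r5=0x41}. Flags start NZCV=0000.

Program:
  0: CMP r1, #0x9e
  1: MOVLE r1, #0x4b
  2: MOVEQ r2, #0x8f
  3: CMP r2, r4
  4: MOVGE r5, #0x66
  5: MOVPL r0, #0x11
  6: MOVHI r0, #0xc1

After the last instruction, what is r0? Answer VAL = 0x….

VAL = 0x11

0: ✓ CMP  NZCV=0010
1: · MOVLE
2: · MOVEQ
3: ✓ CMP  NZCV=0000
4: ✓ MOVGE  r5←0x66
5: ✓ MOVPL  r0←0x11
6: · MOVHI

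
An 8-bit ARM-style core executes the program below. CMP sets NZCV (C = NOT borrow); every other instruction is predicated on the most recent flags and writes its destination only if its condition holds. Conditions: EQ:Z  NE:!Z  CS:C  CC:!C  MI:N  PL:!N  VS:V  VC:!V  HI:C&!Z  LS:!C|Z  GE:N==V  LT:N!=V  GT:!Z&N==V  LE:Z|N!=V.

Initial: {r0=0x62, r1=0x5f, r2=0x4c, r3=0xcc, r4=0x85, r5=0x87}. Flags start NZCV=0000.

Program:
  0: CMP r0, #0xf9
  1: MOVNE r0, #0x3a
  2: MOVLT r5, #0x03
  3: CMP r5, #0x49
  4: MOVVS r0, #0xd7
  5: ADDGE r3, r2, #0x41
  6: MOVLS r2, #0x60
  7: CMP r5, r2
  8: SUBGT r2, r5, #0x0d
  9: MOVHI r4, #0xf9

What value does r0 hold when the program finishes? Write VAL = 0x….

VAL = 0xd7

[0] flags=0000 → (cmp)
[1] flags=0000 NE?T → r0=0x3a
[2] flags=0000 LT?F → skip
[3] flags=0011 → (cmp)
[4] flags=0011 VS?T → r0=0xd7
[5] flags=0011 GE?F → skip
[6] flags=0011 LS?F → skip
[7] flags=0011 → (cmp)
[8] flags=0011 GT?F → skip
[9] flags=0011 HI?T → r4=0xf9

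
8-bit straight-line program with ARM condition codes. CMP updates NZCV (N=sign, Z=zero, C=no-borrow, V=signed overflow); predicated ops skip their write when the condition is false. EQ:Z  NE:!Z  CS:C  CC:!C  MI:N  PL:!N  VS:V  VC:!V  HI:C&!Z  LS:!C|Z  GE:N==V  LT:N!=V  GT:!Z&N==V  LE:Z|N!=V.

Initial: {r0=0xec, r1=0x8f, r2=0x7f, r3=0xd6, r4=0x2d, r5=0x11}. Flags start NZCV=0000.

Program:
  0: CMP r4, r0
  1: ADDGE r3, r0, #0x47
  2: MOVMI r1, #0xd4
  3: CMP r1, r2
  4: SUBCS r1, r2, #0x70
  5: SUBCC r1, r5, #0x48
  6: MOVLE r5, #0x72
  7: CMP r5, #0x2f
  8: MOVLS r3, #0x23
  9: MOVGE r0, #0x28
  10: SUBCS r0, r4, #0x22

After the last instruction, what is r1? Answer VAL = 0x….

VAL = 0x0f

[0] flags=0000 → (cmp)
[1] flags=0000 GE?T → r3=0x33
[2] flags=0000 MI?F → skip
[3] flags=0011 → (cmp)
[4] flags=0011 CS?T → r1=0x0f
[5] flags=0011 CC?F → skip
[6] flags=0011 LE?T → r5=0x72
[7] flags=0010 → (cmp)
[8] flags=0010 LS?F → skip
[9] flags=0010 GE?T → r0=0x28
[10] flags=0010 CS?T → r0=0x0b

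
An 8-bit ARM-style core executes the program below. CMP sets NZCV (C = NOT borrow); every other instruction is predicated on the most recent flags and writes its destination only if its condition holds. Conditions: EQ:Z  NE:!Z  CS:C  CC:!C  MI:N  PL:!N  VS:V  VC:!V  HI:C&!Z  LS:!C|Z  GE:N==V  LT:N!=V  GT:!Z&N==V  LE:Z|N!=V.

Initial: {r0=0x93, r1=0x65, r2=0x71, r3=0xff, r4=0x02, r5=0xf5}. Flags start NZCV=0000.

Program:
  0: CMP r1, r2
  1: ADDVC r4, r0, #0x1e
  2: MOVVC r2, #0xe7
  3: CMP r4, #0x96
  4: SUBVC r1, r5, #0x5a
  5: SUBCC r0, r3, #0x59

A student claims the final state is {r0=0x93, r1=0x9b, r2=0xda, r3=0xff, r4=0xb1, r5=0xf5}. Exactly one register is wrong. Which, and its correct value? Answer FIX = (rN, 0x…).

FIX = (r2, 0xe7)

[0] flags=1000 → (cmp)
[1] flags=1000 VC?T → r4=0xb1
[2] flags=1000 VC?T → r2=0xe7
[3] flags=0010 → (cmp)
[4] flags=0010 VC?T → r1=0x9b
[5] flags=0010 CC?F → skip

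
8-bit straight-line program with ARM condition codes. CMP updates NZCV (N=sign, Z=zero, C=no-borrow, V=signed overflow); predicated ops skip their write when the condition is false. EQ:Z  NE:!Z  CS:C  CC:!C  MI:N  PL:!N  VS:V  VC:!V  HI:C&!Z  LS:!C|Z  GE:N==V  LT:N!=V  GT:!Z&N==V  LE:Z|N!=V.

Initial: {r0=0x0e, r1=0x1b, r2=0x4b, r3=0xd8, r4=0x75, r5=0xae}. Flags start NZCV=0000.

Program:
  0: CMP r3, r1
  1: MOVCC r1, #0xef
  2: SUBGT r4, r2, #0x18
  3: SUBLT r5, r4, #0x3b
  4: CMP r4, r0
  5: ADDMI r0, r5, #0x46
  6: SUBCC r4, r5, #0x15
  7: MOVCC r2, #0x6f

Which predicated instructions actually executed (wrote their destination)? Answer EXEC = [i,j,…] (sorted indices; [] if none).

EXEC = [3]

0: ✓ CMP  NZCV=1010
1: · MOVCC
2: · SUBGT
3: ✓ SUBLT  r5←0x3a
4: ✓ CMP  NZCV=0010
5: · ADDMI
6: · SUBCC
7: · MOVCC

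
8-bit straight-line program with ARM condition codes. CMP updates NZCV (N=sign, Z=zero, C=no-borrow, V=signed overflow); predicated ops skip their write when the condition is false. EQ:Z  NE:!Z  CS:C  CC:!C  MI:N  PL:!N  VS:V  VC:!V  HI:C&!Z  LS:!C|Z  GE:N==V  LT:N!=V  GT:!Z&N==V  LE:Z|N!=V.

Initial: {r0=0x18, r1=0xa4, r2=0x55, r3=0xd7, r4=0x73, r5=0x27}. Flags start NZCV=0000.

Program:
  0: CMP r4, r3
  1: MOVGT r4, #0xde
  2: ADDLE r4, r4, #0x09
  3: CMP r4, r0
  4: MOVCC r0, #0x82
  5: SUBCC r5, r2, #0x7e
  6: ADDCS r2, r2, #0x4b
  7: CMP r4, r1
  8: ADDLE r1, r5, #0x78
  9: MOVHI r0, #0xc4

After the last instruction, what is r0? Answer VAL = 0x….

VAL = 0xc4

0: ✓ CMP  NZCV=1001
1: ✓ MOVGT  r4←0xde
2: · ADDLE
3: ✓ CMP  NZCV=1010
4: · MOVCC
5: · SUBCC
6: ✓ ADDCS  r2←0xa0
7: ✓ CMP  NZCV=0010
8: · ADDLE
9: ✓ MOVHI  r0←0xc4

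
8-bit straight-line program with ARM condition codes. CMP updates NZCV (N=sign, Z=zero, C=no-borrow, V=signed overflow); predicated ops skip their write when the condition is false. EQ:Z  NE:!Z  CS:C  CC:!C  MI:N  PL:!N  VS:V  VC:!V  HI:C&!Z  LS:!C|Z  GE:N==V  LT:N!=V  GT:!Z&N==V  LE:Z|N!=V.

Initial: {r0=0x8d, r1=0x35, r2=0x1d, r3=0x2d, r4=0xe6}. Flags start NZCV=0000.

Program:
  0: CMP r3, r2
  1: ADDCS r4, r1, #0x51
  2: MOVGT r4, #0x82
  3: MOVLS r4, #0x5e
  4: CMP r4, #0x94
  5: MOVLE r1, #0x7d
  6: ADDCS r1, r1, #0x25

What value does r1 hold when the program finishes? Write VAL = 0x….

VAL = 0x7d

0: ✓ CMP  NZCV=0010
1: ✓ ADDCS  r4←0x86
2: ✓ MOVGT  r4←0x82
3: · MOVLS
4: ✓ CMP  NZCV=1000
5: ✓ MOVLE  r1←0x7d
6: · ADDCS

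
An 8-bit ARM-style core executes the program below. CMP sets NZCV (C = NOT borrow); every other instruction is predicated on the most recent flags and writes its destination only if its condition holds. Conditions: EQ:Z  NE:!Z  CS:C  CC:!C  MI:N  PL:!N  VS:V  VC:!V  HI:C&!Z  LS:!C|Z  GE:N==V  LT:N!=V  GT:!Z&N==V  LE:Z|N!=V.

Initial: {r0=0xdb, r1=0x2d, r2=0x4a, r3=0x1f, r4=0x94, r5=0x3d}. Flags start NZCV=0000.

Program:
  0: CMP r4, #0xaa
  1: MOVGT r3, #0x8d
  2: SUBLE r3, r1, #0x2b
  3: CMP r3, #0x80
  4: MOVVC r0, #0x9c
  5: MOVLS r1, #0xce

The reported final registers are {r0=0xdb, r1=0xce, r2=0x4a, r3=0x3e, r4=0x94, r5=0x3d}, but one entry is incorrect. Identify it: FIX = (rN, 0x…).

FIX = (r3, 0x02)

0: ✓ CMP  NZCV=1000
1: · MOVGT
2: ✓ SUBLE  r3←0x02
3: ✓ CMP  NZCV=1001
4: · MOVVC
5: ✓ MOVLS  r1←0xce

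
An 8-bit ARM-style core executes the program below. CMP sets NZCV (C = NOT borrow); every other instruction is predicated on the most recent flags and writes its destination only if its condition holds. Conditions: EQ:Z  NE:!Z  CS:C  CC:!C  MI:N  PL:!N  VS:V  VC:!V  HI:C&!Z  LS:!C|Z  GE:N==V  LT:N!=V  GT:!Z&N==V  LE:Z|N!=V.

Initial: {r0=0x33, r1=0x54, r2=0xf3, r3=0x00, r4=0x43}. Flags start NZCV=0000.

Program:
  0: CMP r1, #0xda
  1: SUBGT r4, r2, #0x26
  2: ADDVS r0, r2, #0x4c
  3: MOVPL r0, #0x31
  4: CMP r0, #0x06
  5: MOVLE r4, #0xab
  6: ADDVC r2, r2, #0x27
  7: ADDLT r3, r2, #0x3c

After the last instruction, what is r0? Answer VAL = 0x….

VAL = 0x31

0: ✓ CMP  NZCV=0000
1: ✓ SUBGT  r4←0xcd
2: · ADDVS
3: ✓ MOVPL  r0←0x31
4: ✓ CMP  NZCV=0010
5: · MOVLE
6: ✓ ADDVC  r2←0x1a
7: · ADDLT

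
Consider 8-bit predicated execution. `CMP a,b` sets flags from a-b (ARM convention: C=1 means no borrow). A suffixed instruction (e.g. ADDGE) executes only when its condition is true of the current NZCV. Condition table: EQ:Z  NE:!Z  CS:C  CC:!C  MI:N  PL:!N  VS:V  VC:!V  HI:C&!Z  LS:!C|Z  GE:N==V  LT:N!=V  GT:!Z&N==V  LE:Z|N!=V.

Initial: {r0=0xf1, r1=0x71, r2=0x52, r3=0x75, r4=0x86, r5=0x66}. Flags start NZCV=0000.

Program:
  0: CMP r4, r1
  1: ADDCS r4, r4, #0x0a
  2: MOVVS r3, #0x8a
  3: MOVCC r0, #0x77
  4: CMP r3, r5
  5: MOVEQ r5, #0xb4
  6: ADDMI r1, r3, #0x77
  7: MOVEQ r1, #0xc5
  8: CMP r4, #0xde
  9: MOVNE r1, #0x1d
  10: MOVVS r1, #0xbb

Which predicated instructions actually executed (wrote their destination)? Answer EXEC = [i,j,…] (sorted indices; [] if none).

EXEC = [1,2,9]

[0] flags=0011 → (cmp)
[1] flags=0011 CS?T → r4=0x90
[2] flags=0011 VS?T → r3=0x8a
[3] flags=0011 CC?F → skip
[4] flags=0011 → (cmp)
[5] flags=0011 EQ?F → skip
[6] flags=0011 MI?F → skip
[7] flags=0011 EQ?F → skip
[8] flags=1000 → (cmp)
[9] flags=1000 NE?T → r1=0x1d
[10] flags=1000 VS?F → skip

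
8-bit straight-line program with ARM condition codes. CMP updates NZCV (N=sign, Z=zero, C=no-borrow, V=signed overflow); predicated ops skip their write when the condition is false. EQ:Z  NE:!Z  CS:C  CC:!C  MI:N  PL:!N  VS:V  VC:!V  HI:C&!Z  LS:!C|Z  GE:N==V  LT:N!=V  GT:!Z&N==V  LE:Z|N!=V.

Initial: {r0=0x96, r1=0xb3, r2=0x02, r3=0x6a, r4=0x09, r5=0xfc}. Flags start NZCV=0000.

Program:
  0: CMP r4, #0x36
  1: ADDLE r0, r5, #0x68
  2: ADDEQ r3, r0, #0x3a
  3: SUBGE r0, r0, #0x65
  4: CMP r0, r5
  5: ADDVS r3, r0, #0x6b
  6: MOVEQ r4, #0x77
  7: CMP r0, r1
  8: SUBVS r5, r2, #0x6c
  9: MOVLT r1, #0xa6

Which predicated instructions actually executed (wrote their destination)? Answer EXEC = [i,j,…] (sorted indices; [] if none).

EXEC = [1,8]

[0] flags=1000 → (cmp)
[1] flags=1000 LE?T → r0=0x64
[2] flags=1000 EQ?F → skip
[3] flags=1000 GE?F → skip
[4] flags=0000 → (cmp)
[5] flags=0000 VS?F → skip
[6] flags=0000 EQ?F → skip
[7] flags=1001 → (cmp)
[8] flags=1001 VS?T → r5=0x96
[9] flags=1001 LT?F → skip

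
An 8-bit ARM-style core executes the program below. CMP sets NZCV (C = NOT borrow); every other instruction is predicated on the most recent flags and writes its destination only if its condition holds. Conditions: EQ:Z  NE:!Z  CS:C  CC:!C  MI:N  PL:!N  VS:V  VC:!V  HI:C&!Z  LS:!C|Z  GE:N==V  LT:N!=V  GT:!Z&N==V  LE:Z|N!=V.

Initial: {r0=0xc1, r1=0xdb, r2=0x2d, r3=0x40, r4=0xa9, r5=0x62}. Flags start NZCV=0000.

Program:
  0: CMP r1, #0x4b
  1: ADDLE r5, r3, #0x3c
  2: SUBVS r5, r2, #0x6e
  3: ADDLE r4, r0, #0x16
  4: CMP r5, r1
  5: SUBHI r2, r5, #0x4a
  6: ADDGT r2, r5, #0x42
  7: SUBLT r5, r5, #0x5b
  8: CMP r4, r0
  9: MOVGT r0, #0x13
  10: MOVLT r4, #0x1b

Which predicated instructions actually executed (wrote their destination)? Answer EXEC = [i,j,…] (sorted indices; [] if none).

EXEC = [1,3,6,9]

0: ✓ CMP  NZCV=1010
1: ✓ ADDLE  r5←0x7c
2: · SUBVS
3: ✓ ADDLE  r4←0xd7
4: ✓ CMP  NZCV=1001
5: · SUBHI
6: ✓ ADDGT  r2←0xbe
7: · SUBLT
8: ✓ CMP  NZCV=0010
9: ✓ MOVGT  r0←0x13
10: · MOVLT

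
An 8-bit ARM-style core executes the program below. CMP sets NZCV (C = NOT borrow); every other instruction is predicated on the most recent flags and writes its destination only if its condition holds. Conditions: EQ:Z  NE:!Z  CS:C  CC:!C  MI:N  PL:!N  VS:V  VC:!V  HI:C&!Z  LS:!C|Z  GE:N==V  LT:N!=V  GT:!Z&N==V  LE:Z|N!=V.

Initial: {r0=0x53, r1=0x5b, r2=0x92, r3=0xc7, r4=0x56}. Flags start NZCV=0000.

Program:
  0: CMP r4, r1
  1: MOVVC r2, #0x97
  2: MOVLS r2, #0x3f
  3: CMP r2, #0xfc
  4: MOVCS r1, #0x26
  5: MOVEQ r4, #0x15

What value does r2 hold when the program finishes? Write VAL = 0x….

0: ✓ CMP  NZCV=1000
1: ✓ MOVVC  r2←0x97
2: ✓ MOVLS  r2←0x3f
3: ✓ CMP  NZCV=0000
4: · MOVCS
5: · MOVEQ

VAL = 0x3f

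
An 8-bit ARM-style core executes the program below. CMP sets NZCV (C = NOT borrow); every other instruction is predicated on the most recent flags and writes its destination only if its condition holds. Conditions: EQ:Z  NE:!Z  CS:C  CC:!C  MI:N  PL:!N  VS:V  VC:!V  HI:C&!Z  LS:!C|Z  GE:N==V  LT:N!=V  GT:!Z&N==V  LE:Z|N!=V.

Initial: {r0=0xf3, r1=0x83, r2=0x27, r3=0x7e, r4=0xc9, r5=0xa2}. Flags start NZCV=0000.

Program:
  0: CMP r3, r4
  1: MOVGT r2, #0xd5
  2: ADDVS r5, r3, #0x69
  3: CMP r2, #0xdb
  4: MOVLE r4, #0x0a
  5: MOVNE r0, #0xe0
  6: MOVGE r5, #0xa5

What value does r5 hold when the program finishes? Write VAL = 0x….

VAL = 0xe7

[0] flags=1001 → (cmp)
[1] flags=1001 GT?T → r2=0xd5
[2] flags=1001 VS?T → r5=0xe7
[3] flags=1000 → (cmp)
[4] flags=1000 LE?T → r4=0x0a
[5] flags=1000 NE?T → r0=0xe0
[6] flags=1000 GE?F → skip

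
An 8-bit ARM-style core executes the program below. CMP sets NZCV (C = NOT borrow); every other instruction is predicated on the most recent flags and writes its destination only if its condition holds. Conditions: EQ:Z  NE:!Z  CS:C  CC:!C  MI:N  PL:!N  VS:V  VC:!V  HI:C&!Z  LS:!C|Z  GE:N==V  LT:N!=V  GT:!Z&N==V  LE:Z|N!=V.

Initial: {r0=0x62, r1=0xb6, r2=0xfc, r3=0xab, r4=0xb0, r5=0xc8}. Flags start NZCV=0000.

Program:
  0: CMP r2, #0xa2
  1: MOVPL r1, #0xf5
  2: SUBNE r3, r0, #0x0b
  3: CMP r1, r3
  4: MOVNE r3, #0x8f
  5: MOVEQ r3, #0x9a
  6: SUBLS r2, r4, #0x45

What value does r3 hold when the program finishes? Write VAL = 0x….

0: ✓ CMP  NZCV=0010
1: ✓ MOVPL  r1←0xf5
2: ✓ SUBNE  r3←0x57
3: ✓ CMP  NZCV=1010
4: ✓ MOVNE  r3←0x8f
5: · MOVEQ
6: · SUBLS

VAL = 0x8f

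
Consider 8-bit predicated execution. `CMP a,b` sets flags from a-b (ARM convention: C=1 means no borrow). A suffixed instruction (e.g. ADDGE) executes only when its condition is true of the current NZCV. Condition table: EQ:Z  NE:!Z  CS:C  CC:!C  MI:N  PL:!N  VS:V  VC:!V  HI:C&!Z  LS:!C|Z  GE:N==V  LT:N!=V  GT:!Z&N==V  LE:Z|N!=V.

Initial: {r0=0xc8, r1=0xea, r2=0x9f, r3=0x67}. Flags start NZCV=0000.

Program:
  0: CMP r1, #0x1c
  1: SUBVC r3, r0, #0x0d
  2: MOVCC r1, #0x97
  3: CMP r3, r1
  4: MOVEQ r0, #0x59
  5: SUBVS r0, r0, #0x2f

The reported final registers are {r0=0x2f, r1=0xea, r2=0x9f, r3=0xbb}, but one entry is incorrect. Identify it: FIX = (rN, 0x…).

0: ✓ CMP  NZCV=1010
1: ✓ SUBVC  r3←0xbb
2: · MOVCC
3: ✓ CMP  NZCV=1000
4: · MOVEQ
5: · SUBVS

FIX = (r0, 0xc8)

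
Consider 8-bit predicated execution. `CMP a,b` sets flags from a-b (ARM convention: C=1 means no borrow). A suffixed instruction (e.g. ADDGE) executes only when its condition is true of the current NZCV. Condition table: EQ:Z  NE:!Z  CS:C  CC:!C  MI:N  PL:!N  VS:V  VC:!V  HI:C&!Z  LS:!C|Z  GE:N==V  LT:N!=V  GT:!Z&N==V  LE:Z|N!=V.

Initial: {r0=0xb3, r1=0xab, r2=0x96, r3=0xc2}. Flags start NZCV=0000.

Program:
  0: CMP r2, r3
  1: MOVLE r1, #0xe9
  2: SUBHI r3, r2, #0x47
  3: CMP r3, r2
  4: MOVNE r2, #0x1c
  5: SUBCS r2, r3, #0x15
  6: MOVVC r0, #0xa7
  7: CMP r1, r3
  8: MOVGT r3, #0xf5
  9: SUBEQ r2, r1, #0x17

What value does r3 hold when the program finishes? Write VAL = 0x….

VAL = 0xf5

0: ✓ CMP  NZCV=1000
1: ✓ MOVLE  r1←0xe9
2: · SUBHI
3: ✓ CMP  NZCV=0010
4: ✓ MOVNE  r2←0x1c
5: ✓ SUBCS  r2←0xad
6: ✓ MOVVC  r0←0xa7
7: ✓ CMP  NZCV=0010
8: ✓ MOVGT  r3←0xf5
9: · SUBEQ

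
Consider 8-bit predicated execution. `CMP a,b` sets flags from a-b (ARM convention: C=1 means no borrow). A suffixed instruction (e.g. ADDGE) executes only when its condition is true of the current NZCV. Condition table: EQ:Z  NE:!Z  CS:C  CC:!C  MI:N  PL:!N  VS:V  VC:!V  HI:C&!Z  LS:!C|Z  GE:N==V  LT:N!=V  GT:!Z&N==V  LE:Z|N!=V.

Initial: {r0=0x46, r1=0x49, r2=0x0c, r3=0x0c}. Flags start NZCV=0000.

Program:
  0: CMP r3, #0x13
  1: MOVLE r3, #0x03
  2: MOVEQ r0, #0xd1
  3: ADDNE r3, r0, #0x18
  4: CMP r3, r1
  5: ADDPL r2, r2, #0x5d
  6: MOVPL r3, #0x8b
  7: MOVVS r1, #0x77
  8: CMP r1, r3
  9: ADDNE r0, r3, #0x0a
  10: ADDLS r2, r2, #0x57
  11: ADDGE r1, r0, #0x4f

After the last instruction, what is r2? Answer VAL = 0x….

VAL = 0xc0

0: ✓ CMP  NZCV=1000
1: ✓ MOVLE  r3←0x03
2: · MOVEQ
3: ✓ ADDNE  r3←0x5e
4: ✓ CMP  NZCV=0010
5: ✓ ADDPL  r2←0x69
6: ✓ MOVPL  r3←0x8b
7: · MOVVS
8: ✓ CMP  NZCV=1001
9: ✓ ADDNE  r0←0x95
10: ✓ ADDLS  r2←0xc0
11: ✓ ADDGE  r1←0xe4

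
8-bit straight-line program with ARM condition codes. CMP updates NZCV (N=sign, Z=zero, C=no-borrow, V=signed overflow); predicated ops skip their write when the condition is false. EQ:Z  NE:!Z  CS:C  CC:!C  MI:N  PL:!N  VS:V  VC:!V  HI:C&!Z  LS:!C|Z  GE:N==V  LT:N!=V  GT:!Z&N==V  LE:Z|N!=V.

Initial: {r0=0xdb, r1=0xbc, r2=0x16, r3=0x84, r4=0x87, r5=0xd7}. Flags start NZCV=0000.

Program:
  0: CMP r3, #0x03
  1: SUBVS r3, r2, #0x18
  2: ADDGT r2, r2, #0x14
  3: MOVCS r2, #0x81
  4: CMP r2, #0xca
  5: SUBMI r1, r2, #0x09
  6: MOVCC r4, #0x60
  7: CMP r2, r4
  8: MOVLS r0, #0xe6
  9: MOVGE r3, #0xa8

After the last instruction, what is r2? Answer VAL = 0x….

VAL = 0x81

[0] flags=1010 → (cmp)
[1] flags=1010 VS?F → skip
[2] flags=1010 GT?F → skip
[3] flags=1010 CS?T → r2=0x81
[4] flags=1000 → (cmp)
[5] flags=1000 MI?T → r1=0x78
[6] flags=1000 CC?T → r4=0x60
[7] flags=0011 → (cmp)
[8] flags=0011 LS?F → skip
[9] flags=0011 GE?F → skip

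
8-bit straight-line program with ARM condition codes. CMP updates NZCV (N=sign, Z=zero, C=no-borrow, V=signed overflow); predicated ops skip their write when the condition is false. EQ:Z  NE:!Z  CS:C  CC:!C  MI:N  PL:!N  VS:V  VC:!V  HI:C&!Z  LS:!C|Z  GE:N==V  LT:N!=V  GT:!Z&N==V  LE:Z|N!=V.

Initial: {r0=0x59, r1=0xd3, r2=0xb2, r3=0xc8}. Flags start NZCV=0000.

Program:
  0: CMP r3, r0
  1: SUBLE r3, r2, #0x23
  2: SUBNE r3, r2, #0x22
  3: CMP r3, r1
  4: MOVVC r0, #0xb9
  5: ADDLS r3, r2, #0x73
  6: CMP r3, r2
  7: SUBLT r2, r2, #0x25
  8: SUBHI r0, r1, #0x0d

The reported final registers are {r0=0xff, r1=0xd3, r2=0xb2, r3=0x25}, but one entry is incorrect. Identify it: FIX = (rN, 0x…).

FIX = (r0, 0xb9)

[0] flags=0011 → (cmp)
[1] flags=0011 LE?T → r3=0x8f
[2] flags=0011 NE?T → r3=0x90
[3] flags=1000 → (cmp)
[4] flags=1000 VC?T → r0=0xb9
[5] flags=1000 LS?T → r3=0x25
[6] flags=0000 → (cmp)
[7] flags=0000 LT?F → skip
[8] flags=0000 HI?F → skip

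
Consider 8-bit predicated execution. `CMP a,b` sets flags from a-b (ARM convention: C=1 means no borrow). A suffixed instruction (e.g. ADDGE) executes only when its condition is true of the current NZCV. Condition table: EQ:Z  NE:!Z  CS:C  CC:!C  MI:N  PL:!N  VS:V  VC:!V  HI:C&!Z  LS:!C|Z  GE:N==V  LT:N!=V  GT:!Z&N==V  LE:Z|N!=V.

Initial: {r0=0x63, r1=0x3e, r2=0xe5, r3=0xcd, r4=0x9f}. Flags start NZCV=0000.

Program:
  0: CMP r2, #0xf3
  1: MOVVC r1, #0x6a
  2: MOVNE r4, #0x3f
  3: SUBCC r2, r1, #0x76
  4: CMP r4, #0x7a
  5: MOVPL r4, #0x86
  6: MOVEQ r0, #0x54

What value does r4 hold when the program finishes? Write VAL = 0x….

0: ✓ CMP  NZCV=1000
1: ✓ MOVVC  r1←0x6a
2: ✓ MOVNE  r4←0x3f
3: ✓ SUBCC  r2←0xf4
4: ✓ CMP  NZCV=1000
5: · MOVPL
6: · MOVEQ

VAL = 0x3f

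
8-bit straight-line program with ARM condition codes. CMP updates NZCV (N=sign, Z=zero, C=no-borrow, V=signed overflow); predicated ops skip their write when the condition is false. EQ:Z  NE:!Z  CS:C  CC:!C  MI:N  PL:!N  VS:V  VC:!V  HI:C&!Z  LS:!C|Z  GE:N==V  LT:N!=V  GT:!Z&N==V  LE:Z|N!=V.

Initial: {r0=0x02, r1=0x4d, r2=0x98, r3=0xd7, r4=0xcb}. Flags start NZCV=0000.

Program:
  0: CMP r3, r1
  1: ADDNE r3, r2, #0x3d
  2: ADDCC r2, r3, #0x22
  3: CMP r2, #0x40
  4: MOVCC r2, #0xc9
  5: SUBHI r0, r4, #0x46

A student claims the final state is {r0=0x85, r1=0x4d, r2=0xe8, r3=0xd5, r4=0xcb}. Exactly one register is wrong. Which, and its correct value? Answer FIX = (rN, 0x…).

FIX = (r2, 0x98)

[0] flags=1010 → (cmp)
[1] flags=1010 NE?T → r3=0xd5
[2] flags=1010 CC?F → skip
[3] flags=0011 → (cmp)
[4] flags=0011 CC?F → skip
[5] flags=0011 HI?T → r0=0x85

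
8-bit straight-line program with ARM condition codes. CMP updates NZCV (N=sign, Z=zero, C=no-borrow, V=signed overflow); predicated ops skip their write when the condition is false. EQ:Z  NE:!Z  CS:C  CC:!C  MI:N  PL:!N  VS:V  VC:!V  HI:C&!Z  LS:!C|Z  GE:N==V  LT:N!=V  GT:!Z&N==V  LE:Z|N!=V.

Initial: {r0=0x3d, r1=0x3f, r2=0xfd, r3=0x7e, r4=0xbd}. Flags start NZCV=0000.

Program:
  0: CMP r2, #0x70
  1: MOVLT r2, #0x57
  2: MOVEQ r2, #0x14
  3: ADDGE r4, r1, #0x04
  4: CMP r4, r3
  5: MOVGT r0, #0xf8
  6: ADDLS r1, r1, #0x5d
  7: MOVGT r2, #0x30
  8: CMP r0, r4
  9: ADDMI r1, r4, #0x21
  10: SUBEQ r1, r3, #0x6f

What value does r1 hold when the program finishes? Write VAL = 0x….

VAL = 0xde

0: ✓ CMP  NZCV=1010
1: ✓ MOVLT  r2←0x57
2: · MOVEQ
3: · ADDGE
4: ✓ CMP  NZCV=0011
5: · MOVGT
6: · ADDLS
7: · MOVGT
8: ✓ CMP  NZCV=1001
9: ✓ ADDMI  r1←0xde
10: · SUBEQ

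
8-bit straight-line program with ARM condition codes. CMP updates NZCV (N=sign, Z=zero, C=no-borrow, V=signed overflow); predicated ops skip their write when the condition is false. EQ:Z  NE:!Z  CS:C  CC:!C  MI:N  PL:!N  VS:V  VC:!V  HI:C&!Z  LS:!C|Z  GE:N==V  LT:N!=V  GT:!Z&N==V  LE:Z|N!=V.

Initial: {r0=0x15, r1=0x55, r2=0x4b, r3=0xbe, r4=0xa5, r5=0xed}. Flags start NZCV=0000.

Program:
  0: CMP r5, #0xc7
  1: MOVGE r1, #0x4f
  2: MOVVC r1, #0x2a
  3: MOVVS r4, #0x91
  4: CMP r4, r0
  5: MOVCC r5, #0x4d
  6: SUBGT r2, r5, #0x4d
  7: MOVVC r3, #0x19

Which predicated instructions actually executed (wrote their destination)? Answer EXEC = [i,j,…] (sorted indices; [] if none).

0: ✓ CMP  NZCV=0010
1: ✓ MOVGE  r1←0x4f
2: ✓ MOVVC  r1←0x2a
3: · MOVVS
4: ✓ CMP  NZCV=1010
5: · MOVCC
6: · SUBGT
7: ✓ MOVVC  r3←0x19

EXEC = [1,2,7]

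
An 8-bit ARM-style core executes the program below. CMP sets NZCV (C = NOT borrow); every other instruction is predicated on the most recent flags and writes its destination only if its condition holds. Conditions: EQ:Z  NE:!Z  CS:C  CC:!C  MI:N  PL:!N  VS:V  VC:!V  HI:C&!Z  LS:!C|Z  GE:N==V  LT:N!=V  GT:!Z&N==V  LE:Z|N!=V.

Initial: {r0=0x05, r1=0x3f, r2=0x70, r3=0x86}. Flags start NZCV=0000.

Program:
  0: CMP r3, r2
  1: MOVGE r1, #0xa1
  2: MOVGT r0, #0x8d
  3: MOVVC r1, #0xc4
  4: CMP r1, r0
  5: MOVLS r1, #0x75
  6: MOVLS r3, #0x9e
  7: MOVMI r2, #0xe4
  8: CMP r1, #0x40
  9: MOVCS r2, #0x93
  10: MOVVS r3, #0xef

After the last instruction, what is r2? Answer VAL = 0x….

VAL = 0x70

0: ✓ CMP  NZCV=0011
1: · MOVGE
2: · MOVGT
3: · MOVVC
4: ✓ CMP  NZCV=0010
5: · MOVLS
6: · MOVLS
7: · MOVMI
8: ✓ CMP  NZCV=1000
9: · MOVCS
10: · MOVVS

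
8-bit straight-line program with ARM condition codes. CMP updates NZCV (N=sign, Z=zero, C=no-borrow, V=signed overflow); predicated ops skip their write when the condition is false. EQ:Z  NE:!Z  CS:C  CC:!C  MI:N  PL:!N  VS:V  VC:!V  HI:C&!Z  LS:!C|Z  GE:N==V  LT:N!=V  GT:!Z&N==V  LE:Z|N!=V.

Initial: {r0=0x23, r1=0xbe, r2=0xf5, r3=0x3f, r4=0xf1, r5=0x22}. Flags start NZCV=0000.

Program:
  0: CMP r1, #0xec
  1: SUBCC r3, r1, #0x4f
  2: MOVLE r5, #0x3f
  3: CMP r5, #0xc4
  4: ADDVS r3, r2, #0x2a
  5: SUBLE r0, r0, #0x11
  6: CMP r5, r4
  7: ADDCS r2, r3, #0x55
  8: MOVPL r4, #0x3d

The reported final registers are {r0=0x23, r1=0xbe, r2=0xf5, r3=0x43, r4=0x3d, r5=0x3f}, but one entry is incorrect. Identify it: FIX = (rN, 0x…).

FIX = (r3, 0x6f)

0: ✓ CMP  NZCV=1000
1: ✓ SUBCC  r3←0x6f
2: ✓ MOVLE  r5←0x3f
3: ✓ CMP  NZCV=0000
4: · ADDVS
5: · SUBLE
6: ✓ CMP  NZCV=0000
7: · ADDCS
8: ✓ MOVPL  r4←0x3d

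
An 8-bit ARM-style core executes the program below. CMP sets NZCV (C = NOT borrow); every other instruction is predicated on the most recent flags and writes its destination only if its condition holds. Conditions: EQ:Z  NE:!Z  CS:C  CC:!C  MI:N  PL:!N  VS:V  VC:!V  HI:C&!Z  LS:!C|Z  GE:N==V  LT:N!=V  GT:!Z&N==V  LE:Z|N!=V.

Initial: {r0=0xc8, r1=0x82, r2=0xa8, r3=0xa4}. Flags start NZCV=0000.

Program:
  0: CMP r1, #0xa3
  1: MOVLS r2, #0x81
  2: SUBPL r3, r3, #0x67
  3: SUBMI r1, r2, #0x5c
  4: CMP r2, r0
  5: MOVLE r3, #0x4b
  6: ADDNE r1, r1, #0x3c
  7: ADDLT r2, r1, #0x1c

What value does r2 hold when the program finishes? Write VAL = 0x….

VAL = 0x7d

0: ✓ CMP  NZCV=1000
1: ✓ MOVLS  r2←0x81
2: · SUBPL
3: ✓ SUBMI  r1←0x25
4: ✓ CMP  NZCV=1000
5: ✓ MOVLE  r3←0x4b
6: ✓ ADDNE  r1←0x61
7: ✓ ADDLT  r2←0x7d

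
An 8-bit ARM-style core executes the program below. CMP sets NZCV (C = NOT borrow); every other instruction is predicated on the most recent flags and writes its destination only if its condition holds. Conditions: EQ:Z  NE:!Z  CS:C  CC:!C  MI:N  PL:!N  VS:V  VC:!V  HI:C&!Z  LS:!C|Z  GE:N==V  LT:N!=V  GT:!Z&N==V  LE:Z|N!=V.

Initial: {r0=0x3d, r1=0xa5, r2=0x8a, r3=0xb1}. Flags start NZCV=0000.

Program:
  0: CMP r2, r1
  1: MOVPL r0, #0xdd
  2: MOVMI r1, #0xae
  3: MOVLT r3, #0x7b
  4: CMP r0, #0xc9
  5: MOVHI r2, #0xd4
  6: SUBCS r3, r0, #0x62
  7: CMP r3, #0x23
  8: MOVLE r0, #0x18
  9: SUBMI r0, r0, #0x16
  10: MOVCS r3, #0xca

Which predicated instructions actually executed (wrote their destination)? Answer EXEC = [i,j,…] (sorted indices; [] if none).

EXEC = [2,3,10]

[0] flags=1000 → (cmp)
[1] flags=1000 PL?F → skip
[2] flags=1000 MI?T → r1=0xae
[3] flags=1000 LT?T → r3=0x7b
[4] flags=0000 → (cmp)
[5] flags=0000 HI?F → skip
[6] flags=0000 CS?F → skip
[7] flags=0010 → (cmp)
[8] flags=0010 LE?F → skip
[9] flags=0010 MI?F → skip
[10] flags=0010 CS?T → r3=0xca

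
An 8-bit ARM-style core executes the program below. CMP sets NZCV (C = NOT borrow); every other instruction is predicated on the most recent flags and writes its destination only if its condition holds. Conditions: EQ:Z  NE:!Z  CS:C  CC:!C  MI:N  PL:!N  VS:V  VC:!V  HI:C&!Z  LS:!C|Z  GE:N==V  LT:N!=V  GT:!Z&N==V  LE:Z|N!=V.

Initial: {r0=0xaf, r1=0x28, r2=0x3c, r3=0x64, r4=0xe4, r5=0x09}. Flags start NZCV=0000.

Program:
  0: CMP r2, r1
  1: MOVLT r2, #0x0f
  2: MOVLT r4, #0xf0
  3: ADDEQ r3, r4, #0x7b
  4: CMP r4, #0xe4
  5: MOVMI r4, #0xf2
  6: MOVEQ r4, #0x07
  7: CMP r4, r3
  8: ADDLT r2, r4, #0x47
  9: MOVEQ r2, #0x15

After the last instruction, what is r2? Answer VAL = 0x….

VAL = 0x4e

[0] flags=0010 → (cmp)
[1] flags=0010 LT?F → skip
[2] flags=0010 LT?F → skip
[3] flags=0010 EQ?F → skip
[4] flags=0110 → (cmp)
[5] flags=0110 MI?F → skip
[6] flags=0110 EQ?T → r4=0x07
[7] flags=1000 → (cmp)
[8] flags=1000 LT?T → r2=0x4e
[9] flags=1000 EQ?F → skip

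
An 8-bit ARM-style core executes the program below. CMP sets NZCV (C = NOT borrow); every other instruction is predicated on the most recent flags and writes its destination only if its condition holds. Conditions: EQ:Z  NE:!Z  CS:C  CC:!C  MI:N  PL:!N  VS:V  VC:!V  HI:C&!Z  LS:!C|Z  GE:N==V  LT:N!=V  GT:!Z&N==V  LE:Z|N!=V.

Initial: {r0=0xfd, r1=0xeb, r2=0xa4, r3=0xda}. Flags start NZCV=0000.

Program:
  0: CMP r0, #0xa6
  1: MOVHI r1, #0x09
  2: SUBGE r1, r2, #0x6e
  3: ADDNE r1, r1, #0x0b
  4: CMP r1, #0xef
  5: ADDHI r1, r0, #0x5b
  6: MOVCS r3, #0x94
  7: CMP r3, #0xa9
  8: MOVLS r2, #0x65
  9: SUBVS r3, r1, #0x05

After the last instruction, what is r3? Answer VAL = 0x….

VAL = 0xda

0: ✓ CMP  NZCV=0010
1: ✓ MOVHI  r1←0x09
2: ✓ SUBGE  r1←0x36
3: ✓ ADDNE  r1←0x41
4: ✓ CMP  NZCV=0000
5: · ADDHI
6: · MOVCS
7: ✓ CMP  NZCV=0010
8: · MOVLS
9: · SUBVS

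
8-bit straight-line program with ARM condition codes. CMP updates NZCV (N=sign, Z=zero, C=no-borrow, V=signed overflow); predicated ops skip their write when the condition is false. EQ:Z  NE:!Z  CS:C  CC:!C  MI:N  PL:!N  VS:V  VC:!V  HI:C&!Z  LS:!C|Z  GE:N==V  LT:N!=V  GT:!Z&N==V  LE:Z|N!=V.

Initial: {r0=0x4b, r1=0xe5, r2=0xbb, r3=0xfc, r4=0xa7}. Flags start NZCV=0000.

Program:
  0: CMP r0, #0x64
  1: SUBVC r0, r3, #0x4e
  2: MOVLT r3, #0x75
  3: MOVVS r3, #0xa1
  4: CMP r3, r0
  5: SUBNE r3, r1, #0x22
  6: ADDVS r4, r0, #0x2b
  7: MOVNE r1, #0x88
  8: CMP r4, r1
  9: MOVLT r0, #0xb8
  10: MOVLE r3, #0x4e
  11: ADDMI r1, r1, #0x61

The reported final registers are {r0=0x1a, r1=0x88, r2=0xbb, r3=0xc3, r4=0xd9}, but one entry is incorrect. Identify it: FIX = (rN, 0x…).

FIX = (r0, 0xae)

[0] flags=1000 → (cmp)
[1] flags=1000 VC?T → r0=0xae
[2] flags=1000 LT?T → r3=0x75
[3] flags=1000 VS?F → skip
[4] flags=1001 → (cmp)
[5] flags=1001 NE?T → r3=0xc3
[6] flags=1001 VS?T → r4=0xd9
[7] flags=1001 NE?T → r1=0x88
[8] flags=0010 → (cmp)
[9] flags=0010 LT?F → skip
[10] flags=0010 LE?F → skip
[11] flags=0010 MI?F → skip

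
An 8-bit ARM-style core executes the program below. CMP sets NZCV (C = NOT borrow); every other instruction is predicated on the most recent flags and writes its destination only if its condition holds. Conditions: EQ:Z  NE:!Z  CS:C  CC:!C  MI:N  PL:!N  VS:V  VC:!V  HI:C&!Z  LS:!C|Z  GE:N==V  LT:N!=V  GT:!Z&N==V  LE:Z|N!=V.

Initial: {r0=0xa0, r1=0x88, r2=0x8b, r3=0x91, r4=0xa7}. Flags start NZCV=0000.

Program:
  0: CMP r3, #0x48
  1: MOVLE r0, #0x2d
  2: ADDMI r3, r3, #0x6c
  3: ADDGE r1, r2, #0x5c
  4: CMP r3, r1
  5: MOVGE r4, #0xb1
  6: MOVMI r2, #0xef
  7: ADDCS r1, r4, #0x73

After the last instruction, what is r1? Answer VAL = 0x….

0: ✓ CMP  NZCV=0011
1: ✓ MOVLE  r0←0x2d
2: · ADDMI
3: · ADDGE
4: ✓ CMP  NZCV=0010
5: ✓ MOVGE  r4←0xb1
6: · MOVMI
7: ✓ ADDCS  r1←0x24

VAL = 0x24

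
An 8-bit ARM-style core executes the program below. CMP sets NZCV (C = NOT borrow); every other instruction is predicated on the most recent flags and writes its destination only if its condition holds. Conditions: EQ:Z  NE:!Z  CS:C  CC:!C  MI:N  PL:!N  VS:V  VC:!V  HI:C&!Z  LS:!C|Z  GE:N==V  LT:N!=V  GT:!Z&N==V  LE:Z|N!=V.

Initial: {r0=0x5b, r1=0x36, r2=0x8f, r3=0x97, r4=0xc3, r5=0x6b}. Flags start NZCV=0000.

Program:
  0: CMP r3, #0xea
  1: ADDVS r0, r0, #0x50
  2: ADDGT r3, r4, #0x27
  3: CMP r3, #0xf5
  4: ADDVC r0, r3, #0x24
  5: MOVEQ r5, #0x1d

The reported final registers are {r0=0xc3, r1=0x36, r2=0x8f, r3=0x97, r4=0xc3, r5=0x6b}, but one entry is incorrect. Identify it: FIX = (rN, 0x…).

0: ✓ CMP  NZCV=1000
1: · ADDVS
2: · ADDGT
3: ✓ CMP  NZCV=1000
4: ✓ ADDVC  r0←0xbb
5: · MOVEQ

FIX = (r0, 0xbb)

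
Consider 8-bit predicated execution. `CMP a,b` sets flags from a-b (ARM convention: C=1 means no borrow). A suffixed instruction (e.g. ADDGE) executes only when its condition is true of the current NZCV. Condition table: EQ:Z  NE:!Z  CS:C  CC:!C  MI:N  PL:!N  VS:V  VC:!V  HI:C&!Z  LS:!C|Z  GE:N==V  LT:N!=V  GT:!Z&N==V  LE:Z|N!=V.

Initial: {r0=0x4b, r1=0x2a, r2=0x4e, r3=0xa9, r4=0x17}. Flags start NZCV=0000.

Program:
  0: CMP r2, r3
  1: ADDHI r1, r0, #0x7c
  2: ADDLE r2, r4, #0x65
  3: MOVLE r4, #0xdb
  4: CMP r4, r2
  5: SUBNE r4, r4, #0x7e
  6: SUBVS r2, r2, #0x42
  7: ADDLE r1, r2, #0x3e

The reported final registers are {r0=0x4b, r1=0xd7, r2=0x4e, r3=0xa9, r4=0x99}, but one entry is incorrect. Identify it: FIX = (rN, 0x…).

0: ✓ CMP  NZCV=1001
1: · ADDHI
2: · ADDLE
3: · MOVLE
4: ✓ CMP  NZCV=1000
5: ✓ SUBNE  r4←0x99
6: · SUBVS
7: ✓ ADDLE  r1←0x8c

FIX = (r1, 0x8c)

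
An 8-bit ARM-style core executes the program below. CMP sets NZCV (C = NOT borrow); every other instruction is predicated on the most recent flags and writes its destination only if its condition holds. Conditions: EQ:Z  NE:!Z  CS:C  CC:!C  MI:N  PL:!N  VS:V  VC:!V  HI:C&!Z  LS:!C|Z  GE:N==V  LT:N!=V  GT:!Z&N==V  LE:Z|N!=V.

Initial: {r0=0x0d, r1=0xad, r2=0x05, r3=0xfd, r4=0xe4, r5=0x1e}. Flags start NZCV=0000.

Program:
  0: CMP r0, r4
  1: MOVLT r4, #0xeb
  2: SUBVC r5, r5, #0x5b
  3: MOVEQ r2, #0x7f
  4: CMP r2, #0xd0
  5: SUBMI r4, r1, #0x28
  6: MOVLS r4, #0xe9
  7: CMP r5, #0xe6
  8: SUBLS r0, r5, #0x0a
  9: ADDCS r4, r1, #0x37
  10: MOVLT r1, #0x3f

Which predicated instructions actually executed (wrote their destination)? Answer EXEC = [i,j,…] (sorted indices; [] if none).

[0] flags=0000 → (cmp)
[1] flags=0000 LT?F → skip
[2] flags=0000 VC?T → r5=0xc3
[3] flags=0000 EQ?F → skip
[4] flags=0000 → (cmp)
[5] flags=0000 MI?F → skip
[6] flags=0000 LS?T → r4=0xe9
[7] flags=1000 → (cmp)
[8] flags=1000 LS?T → r0=0xb9
[9] flags=1000 CS?F → skip
[10] flags=1000 LT?T → r1=0x3f

EXEC = [2,6,8,10]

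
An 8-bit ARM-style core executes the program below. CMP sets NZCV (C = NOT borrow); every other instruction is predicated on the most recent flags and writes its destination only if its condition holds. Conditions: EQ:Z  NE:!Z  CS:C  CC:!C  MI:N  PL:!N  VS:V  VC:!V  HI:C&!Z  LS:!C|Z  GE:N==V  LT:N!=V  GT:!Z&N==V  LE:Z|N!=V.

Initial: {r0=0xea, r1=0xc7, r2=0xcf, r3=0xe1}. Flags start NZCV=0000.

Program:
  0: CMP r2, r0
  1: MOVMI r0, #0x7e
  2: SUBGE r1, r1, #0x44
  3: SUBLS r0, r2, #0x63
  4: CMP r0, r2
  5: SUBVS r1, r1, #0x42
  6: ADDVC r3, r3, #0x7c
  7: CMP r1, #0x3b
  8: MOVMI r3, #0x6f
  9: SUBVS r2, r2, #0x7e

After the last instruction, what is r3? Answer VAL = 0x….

[0] flags=1000 → (cmp)
[1] flags=1000 MI?T → r0=0x7e
[2] flags=1000 GE?F → skip
[3] flags=1000 LS?T → r0=0x6c
[4] flags=1001 → (cmp)
[5] flags=1001 VS?T → r1=0x85
[6] flags=1001 VC?F → skip
[7] flags=0011 → (cmp)
[8] flags=0011 MI?F → skip
[9] flags=0011 VS?T → r2=0x51

VAL = 0xe1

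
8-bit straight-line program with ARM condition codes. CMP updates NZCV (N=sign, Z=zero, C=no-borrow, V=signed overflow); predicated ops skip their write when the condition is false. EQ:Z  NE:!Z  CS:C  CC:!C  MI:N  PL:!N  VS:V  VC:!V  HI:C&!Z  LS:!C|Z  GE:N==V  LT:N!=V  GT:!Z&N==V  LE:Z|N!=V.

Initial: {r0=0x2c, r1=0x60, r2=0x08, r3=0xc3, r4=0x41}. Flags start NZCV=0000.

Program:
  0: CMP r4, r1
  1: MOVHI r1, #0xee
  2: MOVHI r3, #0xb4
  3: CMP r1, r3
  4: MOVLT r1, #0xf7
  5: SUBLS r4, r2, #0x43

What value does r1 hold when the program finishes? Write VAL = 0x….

[0] flags=1000 → (cmp)
[1] flags=1000 HI?F → skip
[2] flags=1000 HI?F → skip
[3] flags=1001 → (cmp)
[4] flags=1001 LT?F → skip
[5] flags=1001 LS?T → r4=0xc5

VAL = 0x60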